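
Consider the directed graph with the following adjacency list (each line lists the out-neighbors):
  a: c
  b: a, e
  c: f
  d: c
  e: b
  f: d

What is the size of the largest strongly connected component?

3

{c, d, f} are all mutually reachable — one SCC of size 3.
{b, e} are all mutually reachable — one SCC of size 2.
{a} is an SCC by itself.
The largest has 3 vertices.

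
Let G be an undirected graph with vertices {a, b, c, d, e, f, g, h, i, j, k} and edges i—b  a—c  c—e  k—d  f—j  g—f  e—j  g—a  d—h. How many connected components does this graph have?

Starting from b we can reach b, i. That is one component of size 2.
Starting from d we can reach d, h, k. That is one component of size 3.
Starting from a we can reach a, c, e, f, g, j. That is one component of size 6.
Total: 3 components.

3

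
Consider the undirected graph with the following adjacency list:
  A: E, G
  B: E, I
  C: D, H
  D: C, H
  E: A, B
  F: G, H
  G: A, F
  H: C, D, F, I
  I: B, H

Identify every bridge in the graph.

none

The edges on the cycle H-D-C-H are not bridges since each lies on that cycle.
Every edge lies on some cycle, so there are no bridges.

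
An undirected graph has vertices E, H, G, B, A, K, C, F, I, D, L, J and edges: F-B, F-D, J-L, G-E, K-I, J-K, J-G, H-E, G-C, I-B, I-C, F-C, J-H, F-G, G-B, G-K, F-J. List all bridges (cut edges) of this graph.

The edges on the cycle F-J-H-E-G-F are not bridges since each lies on that cycle.
But removing J-L disconnects J from L; removing D-F disconnects D from F — these are bridges.

D-F, J-L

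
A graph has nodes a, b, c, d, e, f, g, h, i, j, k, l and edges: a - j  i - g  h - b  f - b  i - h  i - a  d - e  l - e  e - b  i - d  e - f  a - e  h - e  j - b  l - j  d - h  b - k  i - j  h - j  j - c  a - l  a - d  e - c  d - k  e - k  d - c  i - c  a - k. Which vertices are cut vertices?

i

Removing i increases the component count from 1 to 2, so i is a cut vertex.
By contrast removing a leaves 1 component; it is not a cut vertex. No other vertex is a cut vertex either.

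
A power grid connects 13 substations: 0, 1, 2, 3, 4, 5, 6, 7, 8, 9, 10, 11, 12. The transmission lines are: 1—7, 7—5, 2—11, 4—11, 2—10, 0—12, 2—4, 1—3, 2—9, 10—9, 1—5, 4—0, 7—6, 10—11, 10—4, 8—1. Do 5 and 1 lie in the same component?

From 5 we can reach 1, 3, 5, 6, 7, 8, which includes 1.

Yes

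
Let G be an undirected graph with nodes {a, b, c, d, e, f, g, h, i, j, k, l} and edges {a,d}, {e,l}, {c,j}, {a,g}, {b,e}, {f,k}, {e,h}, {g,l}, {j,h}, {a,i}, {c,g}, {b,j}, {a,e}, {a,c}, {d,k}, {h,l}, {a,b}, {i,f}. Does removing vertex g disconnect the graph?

No

Deleting g leaves 1 component (was 1) (its neighbors a, c, l remain connected to each other), so g is not a cut vertex.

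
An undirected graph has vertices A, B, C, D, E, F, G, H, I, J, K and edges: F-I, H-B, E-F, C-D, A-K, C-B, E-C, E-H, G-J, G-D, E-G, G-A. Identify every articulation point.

A, E, F, G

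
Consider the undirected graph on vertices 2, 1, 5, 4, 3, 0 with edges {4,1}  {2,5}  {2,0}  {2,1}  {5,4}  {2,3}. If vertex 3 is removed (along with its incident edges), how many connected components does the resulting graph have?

1

With 3 gone, the remaining components are: {0, 1, 2, 4, 5}.
That is 1 component.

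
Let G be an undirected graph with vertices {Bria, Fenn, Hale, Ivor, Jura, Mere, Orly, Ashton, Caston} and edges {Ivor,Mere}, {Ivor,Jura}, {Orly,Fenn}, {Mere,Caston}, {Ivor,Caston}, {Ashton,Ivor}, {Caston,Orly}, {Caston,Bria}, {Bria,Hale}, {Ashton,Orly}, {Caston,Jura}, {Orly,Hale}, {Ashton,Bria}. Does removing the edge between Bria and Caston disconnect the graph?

After removing Bria - Caston, the path Bria-Ashton-Ivor-Caston still connects them, so the edge is not a bridge.

No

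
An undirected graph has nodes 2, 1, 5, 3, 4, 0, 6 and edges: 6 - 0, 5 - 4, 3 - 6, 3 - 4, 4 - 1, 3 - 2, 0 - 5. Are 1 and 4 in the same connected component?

Yes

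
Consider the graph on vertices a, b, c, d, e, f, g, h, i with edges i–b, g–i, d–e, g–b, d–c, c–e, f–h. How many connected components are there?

4

a is isolated — a component by itself.
Starting from f we can reach f, h. That is one component of size 2.
Starting from c we can reach c, d, e. That is one component of size 3.
Starting from b we can reach b, g, i. That is one component of size 3.
Total: 4 components.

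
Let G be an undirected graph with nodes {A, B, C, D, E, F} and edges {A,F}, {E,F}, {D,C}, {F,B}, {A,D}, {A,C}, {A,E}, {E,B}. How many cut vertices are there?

Removing A increases the component count from 1 to 2, so A is a cut vertex.
By contrast removing B leaves 1 component; it is not a cut vertex. No other vertex is a cut vertex either.

1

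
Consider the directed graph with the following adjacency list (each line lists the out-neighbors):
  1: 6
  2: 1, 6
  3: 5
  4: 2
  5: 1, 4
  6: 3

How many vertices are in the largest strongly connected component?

6

{1, 2, 3, 4, 5, 6} are all mutually reachable — one SCC of size 6.
The largest has 6 vertices.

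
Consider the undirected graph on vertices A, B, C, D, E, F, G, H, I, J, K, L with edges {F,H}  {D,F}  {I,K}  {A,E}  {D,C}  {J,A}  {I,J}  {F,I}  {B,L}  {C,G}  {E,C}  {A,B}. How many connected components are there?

1

Starting from A we can reach A, B, C, D, E, F, G, H, I, J, K, L. That is one component of size 12.
Total: 1 component.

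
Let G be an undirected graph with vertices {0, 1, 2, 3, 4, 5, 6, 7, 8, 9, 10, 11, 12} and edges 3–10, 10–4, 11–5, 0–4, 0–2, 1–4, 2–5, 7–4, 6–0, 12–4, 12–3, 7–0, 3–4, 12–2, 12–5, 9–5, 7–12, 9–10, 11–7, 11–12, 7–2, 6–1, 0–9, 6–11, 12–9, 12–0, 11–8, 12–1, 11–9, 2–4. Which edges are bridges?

11-8

The edges on the cycle 6-11-7-12-3-10-9-0-6 are not bridges since each lies on that cycle.
But removing 11–8 disconnects 11 from 8 — this is a bridge.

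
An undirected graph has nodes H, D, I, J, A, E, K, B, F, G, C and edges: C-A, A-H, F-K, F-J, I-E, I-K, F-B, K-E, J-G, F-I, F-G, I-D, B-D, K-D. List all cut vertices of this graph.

Removing A increases the component count from 2 to 3, so A is a cut vertex.
Removing F increases the component count from 2 to 3, so F is a cut vertex.
By contrast removing K leaves 2 components; it is not a cut vertex. No other vertex is a cut vertex either.

A, F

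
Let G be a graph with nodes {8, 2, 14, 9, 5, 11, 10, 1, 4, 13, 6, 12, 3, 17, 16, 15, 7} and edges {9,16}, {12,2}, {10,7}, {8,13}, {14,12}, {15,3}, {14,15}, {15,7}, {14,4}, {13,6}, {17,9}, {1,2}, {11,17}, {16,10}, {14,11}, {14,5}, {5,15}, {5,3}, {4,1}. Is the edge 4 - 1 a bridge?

After removing 4 - 1, the path 4-14-12-2-1 still connects them, so the edge is not a bridge.

No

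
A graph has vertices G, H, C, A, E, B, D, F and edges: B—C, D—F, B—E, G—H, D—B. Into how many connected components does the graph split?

3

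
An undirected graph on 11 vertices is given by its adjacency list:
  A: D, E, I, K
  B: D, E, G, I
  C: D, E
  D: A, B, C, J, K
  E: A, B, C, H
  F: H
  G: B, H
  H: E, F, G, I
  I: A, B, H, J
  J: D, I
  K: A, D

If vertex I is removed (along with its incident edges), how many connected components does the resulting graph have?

1

With I gone, the remaining components are: {A, B, C, D, E, F, G, H, J, K}.
That is 1 component.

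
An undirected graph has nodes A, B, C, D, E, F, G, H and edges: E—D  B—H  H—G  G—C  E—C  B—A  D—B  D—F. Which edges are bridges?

A-B, D-F

The edges on the cycle E-D-B-H-G-C-E are not bridges since each lies on that cycle.
But removing D—F disconnects D from F; removing B—A disconnects B from A — these are bridges.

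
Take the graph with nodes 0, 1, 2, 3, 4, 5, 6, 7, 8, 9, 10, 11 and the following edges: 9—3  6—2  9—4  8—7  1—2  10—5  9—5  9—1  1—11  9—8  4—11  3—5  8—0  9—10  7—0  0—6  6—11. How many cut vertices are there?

1

Removing 9 increases the component count from 1 to 2, so 9 is a cut vertex.
By contrast removing 4 leaves 1 component; it is not a cut vertex. No other vertex is a cut vertex either.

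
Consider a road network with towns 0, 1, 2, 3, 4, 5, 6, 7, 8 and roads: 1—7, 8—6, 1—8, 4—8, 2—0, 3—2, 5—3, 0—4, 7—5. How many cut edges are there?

1

The edges on the cycle 1-7-5-3-2-0-4-8-1 are not bridges since each lies on that cycle.
But removing 6—8 disconnects 6 from 8 — this is a bridge.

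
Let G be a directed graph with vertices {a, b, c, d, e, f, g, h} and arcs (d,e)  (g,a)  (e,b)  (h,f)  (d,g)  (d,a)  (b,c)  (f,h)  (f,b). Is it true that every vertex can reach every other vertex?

No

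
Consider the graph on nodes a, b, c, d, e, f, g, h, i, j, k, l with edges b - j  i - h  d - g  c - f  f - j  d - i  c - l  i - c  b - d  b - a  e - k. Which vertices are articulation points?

Removing b increases the component count from 2 to 3, so b is a cut vertex.
Removing c increases the component count from 2 to 3, so c is a cut vertex.
Removing d increases the component count from 2 to 3, so d is a cut vertex.
Likewise i is a cut vertex.
By contrast removing f leaves 2 components; it is not a cut vertex. No other vertex is a cut vertex either.

b, c, d, i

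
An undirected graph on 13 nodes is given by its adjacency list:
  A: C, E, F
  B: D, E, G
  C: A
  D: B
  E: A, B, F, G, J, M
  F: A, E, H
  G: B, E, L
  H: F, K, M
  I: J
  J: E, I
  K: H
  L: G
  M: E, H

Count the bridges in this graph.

6

The edges on the cycle B-G-E-B are not bridges since each lies on that cycle.
But removing B-D disconnects B from D; removing E-J disconnects E from J; removing K-H disconnects K from H; removing L-G disconnects L from G — these are bridges.
In total 6 edges are bridges.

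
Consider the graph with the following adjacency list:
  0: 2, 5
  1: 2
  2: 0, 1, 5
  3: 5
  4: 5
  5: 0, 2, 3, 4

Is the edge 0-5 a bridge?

After removing 0-5, the path 0-2-5 still connects them, so the edge is not a bridge.

No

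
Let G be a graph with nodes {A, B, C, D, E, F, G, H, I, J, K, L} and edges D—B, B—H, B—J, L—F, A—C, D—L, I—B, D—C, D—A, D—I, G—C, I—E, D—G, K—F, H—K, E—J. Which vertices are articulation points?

Removing D increases the component count from 1 to 2, so D is a cut vertex.
By contrast removing J leaves 1 component; it is not a cut vertex. No other vertex is a cut vertex either.

D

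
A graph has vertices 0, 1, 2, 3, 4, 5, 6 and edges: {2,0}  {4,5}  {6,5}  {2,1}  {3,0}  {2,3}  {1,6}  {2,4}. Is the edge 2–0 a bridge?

No

After removing 2–0, the path 2-3-0 still connects them, so the edge is not a bridge.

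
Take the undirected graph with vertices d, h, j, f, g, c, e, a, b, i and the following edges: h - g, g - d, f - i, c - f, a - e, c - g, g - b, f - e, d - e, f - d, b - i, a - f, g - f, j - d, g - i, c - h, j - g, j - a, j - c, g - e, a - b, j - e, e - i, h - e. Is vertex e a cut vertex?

No

Deleting e leaves 1 component (was 1) (its neighbors a, d, f, g, h, i, j remain connected to each other), so e is not a cut vertex.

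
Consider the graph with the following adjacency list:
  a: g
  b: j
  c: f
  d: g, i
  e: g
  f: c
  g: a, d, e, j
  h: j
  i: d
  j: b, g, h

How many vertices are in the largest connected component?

Starting from c we can reach c, f. That is one component of size 2.
Starting from a we can reach a, b, d, e, g, h, i, j. That is one component of size 8.
The largest has 8 vertices.

8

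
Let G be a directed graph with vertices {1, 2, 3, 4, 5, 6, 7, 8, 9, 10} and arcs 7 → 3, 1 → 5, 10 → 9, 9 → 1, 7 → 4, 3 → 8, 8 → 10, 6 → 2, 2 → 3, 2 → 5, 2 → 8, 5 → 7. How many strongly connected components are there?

4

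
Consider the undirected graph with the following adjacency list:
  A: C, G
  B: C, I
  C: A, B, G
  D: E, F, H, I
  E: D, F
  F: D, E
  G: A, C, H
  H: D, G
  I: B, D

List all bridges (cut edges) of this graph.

none

The edges on the cycle D-E-F-D are not bridges since each lies on that cycle.
Every edge lies on some cycle, so there are no bridges.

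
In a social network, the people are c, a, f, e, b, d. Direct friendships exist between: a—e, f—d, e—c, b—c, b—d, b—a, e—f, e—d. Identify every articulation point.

Removing c, for instance, still leaves 1 component. No single vertex removal increases the component count — the graph has no articulation points.

none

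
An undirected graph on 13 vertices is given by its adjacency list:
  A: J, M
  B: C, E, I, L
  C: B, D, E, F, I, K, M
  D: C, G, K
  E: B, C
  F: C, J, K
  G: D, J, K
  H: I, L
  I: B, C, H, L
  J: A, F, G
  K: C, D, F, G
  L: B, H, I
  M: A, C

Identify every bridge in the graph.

none

The edges on the cycle I-H-L-I are not bridges since each lies on that cycle.
Every edge lies on some cycle, so there are no bridges.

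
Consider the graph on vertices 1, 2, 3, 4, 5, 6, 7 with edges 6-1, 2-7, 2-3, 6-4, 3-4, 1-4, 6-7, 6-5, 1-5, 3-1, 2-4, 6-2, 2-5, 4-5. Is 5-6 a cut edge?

No

After removing 5-6, the path 5-2-6 still connects them, so the edge is not a bridge.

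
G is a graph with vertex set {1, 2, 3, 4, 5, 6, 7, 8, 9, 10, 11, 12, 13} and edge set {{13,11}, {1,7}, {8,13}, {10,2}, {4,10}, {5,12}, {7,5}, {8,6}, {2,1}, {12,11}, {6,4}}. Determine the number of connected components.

3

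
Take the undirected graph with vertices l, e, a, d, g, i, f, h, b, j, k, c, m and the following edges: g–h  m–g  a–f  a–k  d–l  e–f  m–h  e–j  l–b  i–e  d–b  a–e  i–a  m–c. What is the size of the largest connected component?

Starting from b we can reach b, d, l. That is one component of size 3.
Starting from c we can reach c, g, h, m. That is one component of size 4.
Starting from a we can reach a, e, f, i, j, k. That is one component of size 6.
The largest has 6 vertices.

6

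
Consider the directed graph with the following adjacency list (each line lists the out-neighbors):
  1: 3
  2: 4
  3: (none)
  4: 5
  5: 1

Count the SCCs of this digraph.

5

{2} is an SCC by itself.
{5} is an SCC by itself.
{3} is an SCC by itself.
{1} is an SCC by itself.
{4} is an SCC by itself.
That gives 5 strongly connected components.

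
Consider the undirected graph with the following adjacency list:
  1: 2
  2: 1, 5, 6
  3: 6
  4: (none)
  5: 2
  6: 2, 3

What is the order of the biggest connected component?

4 is isolated — a component by itself.
Starting from 1 we can reach 1, 2, 3, 5, 6. That is one component of size 5.
The largest has 5 vertices.

5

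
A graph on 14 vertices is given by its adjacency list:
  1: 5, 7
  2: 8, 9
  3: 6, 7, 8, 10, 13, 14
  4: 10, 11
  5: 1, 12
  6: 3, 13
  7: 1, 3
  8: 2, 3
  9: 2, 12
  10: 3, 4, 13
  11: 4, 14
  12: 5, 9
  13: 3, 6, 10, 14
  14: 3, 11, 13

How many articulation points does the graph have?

Removing 3 increases the component count from 1 to 2, so 3 is a cut vertex.
By contrast removing 4 leaves 1 component; it is not a cut vertex. No other vertex is a cut vertex either.

1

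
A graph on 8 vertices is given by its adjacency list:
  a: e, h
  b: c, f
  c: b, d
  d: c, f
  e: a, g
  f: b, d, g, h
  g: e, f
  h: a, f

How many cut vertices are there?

1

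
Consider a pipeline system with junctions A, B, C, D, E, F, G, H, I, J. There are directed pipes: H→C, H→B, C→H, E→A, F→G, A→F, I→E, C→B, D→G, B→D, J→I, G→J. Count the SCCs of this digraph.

{A, E, F, G, I, J} are all mutually reachable — one SCC of size 6.
{C, H} are all mutually reachable — one SCC of size 2.
{D} is an SCC by itself.
{B} is an SCC by itself.
That gives 4 strongly connected components.

4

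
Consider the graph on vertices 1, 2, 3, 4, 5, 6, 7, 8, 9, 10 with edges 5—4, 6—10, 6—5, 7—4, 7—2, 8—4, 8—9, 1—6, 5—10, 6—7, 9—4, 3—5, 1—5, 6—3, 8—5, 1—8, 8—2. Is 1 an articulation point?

No

Deleting 1 leaves 1 component (was 1) (its neighbors 5, 6, 8 remain connected to each other), so 1 is not a cut vertex.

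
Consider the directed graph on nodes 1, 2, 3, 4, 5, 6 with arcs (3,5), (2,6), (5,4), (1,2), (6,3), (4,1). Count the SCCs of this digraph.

{1, 2, 3, 4, 5, 6} are all mutually reachable — one SCC of size 6.
That gives 1 strongly connected component.

1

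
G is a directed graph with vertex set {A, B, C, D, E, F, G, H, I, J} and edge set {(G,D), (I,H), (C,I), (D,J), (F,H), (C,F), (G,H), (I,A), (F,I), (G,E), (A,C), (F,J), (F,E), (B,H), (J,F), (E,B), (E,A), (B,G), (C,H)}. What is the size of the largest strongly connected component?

{A, B, C, D, E, F, G, I, J} are all mutually reachable — one SCC of size 9.
{H} is an SCC by itself.
The largest has 9 vertices.

9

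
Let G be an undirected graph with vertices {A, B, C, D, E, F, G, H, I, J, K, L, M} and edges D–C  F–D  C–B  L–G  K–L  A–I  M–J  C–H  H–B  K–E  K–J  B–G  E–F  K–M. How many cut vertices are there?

1

Removing K increases the component count from 2 to 3, so K is a cut vertex.
By contrast removing A leaves 2 components; it is not a cut vertex. No other vertex is a cut vertex either.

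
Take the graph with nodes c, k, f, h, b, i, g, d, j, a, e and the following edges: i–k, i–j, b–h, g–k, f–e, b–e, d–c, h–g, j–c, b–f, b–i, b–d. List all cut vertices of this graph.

Removing b increases the component count from 2 to 3, so b is a cut vertex.
By contrast removing c leaves 2 components; it is not a cut vertex. No other vertex is a cut vertex either.

b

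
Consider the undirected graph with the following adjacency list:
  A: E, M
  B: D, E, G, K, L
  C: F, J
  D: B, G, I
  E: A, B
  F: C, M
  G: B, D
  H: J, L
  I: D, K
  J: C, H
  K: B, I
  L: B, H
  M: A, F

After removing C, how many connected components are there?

With C gone, the remaining components are: {A, B, D, E, F, G, H, I, J, K, L, M}.
That is 1 component.

1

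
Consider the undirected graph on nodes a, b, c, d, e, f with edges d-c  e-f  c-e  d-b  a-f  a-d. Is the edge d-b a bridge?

Removing d-b leaves no path between d and b: the component count goes from 1 to 2. So it is a bridge.

Yes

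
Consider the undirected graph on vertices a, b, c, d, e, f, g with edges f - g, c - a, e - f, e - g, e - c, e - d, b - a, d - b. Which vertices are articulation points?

e

Removing e increases the component count from 1 to 2, so e is a cut vertex.
By contrast removing c leaves 1 component; it is not a cut vertex. No other vertex is a cut vertex either.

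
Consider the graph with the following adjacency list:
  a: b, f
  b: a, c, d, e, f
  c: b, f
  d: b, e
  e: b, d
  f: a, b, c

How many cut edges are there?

The edges on the cycle b-e-d-b are not bridges since each lies on that cycle.
Every edge lies on some cycle, so there are no bridges.

0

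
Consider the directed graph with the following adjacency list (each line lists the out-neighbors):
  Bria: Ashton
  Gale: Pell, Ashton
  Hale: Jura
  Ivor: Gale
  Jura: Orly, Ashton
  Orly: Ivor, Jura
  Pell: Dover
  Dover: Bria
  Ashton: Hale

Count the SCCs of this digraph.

1

{Bria, Gale, Hale, Ivor, Jura, Orly, Pell, Dover, Ashton} are all mutually reachable — one SCC of size 9.
That gives 1 strongly connected component.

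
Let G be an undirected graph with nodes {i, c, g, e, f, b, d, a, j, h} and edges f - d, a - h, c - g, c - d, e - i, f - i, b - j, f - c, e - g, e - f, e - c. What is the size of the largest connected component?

Starting from a we can reach a, h. That is one component of size 2.
Starting from b we can reach b, j. That is one component of size 2.
Starting from c we can reach c, d, e, f, g, i. That is one component of size 6.
The largest has 6 vertices.

6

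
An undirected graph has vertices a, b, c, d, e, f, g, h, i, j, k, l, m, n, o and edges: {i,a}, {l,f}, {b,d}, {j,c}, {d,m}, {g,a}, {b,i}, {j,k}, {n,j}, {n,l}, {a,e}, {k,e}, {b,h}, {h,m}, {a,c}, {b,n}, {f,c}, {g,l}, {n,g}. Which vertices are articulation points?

Removing b increases the component count from 2 to 3, so b is a cut vertex.
By contrast removing f leaves 2 components; it is not a cut vertex. No other vertex is a cut vertex either.

b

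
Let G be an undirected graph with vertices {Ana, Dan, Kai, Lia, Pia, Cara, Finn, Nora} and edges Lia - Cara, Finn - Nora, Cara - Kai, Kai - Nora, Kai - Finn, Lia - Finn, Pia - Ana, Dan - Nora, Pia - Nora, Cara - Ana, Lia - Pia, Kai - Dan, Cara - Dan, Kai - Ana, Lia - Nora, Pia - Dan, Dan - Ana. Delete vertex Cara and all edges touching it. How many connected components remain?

With Cara gone, the remaining components are: {Ana, Dan, Kai, Lia, Pia, Finn, Nora}.
That is 1 component.

1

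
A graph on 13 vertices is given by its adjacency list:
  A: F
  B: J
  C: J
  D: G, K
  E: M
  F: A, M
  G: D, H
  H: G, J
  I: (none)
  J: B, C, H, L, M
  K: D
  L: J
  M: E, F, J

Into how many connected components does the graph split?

2

I is isolated — a component by itself.
Starting from A we can reach A, B, C, D, E, F, G, H, J, K, L, M. That is one component of size 12.
Total: 2 components.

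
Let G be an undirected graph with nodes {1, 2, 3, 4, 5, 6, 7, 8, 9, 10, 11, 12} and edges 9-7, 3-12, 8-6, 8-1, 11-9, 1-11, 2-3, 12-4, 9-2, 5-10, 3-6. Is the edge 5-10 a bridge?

Removing 5-10 leaves no path between 5 and 10: the component count goes from 2 to 3. So it is a bridge.

Yes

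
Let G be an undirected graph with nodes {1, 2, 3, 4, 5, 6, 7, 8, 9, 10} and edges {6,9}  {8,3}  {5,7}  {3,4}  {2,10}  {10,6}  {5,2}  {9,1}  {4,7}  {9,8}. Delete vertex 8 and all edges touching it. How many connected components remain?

With 8 gone, the remaining components are: {1, 2, 3, 4, 5, 6, 7, 9, 10}.
That is 1 component.

1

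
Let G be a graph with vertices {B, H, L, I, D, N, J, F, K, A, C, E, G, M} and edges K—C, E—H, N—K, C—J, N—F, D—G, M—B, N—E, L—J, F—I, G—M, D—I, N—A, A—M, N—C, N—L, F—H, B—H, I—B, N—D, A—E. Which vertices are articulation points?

N

Removing N increases the component count from 1 to 2, so N is a cut vertex.
By contrast removing G leaves 1 component; it is not a cut vertex. No other vertex is a cut vertex either.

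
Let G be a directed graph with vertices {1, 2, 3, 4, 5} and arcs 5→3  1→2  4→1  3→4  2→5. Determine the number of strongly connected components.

1

{1, 2, 3, 4, 5} are all mutually reachable — one SCC of size 5.
That gives 1 strongly connected component.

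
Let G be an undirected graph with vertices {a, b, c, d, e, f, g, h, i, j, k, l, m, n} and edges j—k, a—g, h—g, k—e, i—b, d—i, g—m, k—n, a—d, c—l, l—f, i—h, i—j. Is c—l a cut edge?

Yes

Removing c—l leaves no path between c and l: the component count goes from 2 to 3. So it is a bridge.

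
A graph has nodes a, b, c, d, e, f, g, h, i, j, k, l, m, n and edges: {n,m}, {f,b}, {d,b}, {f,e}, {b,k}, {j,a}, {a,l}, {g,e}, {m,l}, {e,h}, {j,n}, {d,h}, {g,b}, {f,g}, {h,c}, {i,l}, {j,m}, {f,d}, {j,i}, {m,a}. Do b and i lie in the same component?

No

The component containing b is {b, c, d, e, f, g, h, k}, and i is not in it.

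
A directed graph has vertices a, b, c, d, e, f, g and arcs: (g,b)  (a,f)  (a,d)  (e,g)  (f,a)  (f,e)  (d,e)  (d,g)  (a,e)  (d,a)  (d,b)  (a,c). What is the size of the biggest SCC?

{a, d, f} are all mutually reachable — one SCC of size 3.
{g} is an SCC by itself.
{b} is an SCC by itself.
{e} is an SCC by itself.
{c} is an SCC by itself.
The largest has 3 vertices.

3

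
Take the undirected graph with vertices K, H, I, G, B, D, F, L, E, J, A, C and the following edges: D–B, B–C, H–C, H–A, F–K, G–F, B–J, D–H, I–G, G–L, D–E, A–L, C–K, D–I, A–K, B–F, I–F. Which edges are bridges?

The edges on the cycle D-B-F-G-I-D are not bridges since each lies on that cycle.
But removing E–D disconnects E from D; removing J–B disconnects J from B — these are bridges.

B-J, D-E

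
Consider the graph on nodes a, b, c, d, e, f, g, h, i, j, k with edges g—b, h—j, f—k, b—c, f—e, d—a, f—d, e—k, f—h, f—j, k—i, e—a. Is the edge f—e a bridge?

No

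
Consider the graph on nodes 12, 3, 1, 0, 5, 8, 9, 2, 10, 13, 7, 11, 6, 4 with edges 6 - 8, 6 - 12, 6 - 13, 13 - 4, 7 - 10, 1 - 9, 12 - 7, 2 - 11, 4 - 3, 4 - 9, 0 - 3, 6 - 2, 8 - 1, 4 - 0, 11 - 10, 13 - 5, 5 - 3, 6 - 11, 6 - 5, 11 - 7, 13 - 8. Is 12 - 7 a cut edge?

After removing 12 - 7, the path 12-6-11-7 still connects them, so the edge is not a bridge.

No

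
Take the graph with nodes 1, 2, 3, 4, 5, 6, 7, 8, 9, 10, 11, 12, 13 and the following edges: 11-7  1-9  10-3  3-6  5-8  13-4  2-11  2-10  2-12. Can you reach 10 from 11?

Yes

From 11 we can reach 2, 3, 6, 7, 10, 11, 12, which includes 10.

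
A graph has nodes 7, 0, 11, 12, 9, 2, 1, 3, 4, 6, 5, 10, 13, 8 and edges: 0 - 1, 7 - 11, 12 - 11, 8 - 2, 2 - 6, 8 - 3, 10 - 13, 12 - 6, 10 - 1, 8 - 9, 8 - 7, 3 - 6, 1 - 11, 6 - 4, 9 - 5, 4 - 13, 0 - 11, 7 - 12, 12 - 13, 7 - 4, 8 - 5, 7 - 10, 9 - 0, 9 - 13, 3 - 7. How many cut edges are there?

The edges on the cycle 8-3-7-12-6-2-8 are not bridges since each lies on that cycle.
Every edge lies on some cycle, so there are no bridges.

0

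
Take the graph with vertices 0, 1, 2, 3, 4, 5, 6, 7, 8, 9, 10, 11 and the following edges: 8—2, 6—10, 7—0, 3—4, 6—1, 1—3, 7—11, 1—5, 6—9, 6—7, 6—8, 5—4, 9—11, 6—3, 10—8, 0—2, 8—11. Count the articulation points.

1

Removing 6 increases the component count from 1 to 2, so 6 is a cut vertex.
By contrast removing 1 leaves 1 component; it is not a cut vertex. No other vertex is a cut vertex either.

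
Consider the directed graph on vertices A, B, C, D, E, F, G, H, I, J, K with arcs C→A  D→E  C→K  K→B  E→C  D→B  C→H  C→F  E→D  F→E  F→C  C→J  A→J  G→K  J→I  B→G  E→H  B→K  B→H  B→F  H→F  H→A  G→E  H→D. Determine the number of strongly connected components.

4

{B, C, D, E, F, G, H, K} are all mutually reachable — one SCC of size 8.
{A} is an SCC by itself.
{I} is an SCC by itself.
{J} is an SCC by itself.
That gives 4 strongly connected components.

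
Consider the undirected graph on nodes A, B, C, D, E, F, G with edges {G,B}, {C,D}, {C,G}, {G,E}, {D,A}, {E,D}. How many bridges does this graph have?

2

The edges on the cycle C-G-E-D-C are not bridges since each lies on that cycle.
But removing G - B disconnects G from B; removing D - A disconnects D from A — these are bridges.
That makes 2 bridges.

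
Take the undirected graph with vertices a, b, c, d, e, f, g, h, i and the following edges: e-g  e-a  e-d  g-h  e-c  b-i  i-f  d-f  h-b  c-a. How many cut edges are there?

The edges on the cycle e-c-a-e are not bridges since each lies on that cycle.
Every edge lies on some cycle, so there are no bridges.

0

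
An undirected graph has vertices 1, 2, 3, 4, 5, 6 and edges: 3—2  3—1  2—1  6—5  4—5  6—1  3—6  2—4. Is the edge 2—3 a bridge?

No

After removing 2—3, the path 2-1-3 still connects them, so the edge is not a bridge.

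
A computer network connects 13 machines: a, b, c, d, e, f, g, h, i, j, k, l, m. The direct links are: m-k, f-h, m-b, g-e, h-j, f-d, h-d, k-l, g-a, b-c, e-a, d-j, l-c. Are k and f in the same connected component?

No

The component containing k is {b, c, k, l, m}, and f is not in it.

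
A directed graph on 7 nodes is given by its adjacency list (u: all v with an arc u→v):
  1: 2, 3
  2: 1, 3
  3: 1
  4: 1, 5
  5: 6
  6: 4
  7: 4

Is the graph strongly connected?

No

There is no directed path from 5 to 7, so the graph is not strongly connected.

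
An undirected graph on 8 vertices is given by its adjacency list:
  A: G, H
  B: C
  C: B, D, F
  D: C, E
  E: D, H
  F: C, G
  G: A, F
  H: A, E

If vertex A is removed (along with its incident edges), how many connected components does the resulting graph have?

With A gone, the remaining components are: {B, C, D, E, F, G, H}.
That is 1 component.

1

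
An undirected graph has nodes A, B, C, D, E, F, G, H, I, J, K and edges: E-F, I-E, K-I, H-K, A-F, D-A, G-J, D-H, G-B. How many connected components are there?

C is isolated — a component by itself.
Starting from B we can reach B, G, J. That is one component of size 3.
Starting from A we can reach A, D, E, F, H, I, K. That is one component of size 7.
Total: 3 components.

3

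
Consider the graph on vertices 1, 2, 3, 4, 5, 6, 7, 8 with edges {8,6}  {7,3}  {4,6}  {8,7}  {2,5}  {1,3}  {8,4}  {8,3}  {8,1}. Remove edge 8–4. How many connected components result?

8 and 4 are still connected via 8-6-4, so the component count stays at 2.

2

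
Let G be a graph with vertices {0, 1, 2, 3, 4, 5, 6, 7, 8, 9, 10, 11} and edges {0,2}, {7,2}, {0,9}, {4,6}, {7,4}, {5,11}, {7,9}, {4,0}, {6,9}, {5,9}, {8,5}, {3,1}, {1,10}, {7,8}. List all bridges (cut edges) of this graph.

The edges on the cycle 7-8-5-9-0-4-7 are not bridges since each lies on that cycle.
But removing 1-10 disconnects 1 from 10; removing 3-1 disconnects 3 from 1; removing 11-5 disconnects 11 from 5 — these are bridges.

1-10, 1-3, 11-5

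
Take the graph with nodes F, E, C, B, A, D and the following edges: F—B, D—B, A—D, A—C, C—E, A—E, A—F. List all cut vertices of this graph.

A

Removing A increases the component count from 1 to 2, so A is a cut vertex.
By contrast removing F leaves 1 component; it is not a cut vertex. No other vertex is a cut vertex either.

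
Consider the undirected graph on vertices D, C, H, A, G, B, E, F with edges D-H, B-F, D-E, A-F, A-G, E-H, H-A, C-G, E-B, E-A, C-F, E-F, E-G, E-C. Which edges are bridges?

none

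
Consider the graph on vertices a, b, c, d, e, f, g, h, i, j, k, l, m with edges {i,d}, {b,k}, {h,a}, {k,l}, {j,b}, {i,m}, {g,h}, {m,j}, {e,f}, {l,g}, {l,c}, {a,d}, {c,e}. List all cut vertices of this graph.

Removing c increases the component count from 1 to 2, so c is a cut vertex.
Removing e increases the component count from 1 to 2, so e is a cut vertex.
Removing l increases the component count from 1 to 2, so l is a cut vertex.
By contrast removing f leaves 1 component; it is not a cut vertex. No other vertex is a cut vertex either.

c, e, l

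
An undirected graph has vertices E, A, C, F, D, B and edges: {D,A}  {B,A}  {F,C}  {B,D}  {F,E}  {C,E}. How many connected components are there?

Starting from C we can reach C, E, F. That is one component of size 3.
Starting from A we can reach A, B, D. That is one component of size 3.
Total: 2 components.

2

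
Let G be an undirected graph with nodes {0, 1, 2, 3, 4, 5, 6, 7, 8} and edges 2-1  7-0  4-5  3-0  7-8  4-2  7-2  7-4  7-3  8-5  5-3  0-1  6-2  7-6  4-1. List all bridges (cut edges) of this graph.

The edges on the cycle 7-8-5-4-7 are not bridges since each lies on that cycle.
Every edge lies on some cycle, so there are no bridges.

none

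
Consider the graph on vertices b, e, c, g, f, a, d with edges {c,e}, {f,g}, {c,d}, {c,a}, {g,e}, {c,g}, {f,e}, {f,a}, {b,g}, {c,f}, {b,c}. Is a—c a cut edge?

No

After removing a—c, the path a-f-c still connects them, so the edge is not a bridge.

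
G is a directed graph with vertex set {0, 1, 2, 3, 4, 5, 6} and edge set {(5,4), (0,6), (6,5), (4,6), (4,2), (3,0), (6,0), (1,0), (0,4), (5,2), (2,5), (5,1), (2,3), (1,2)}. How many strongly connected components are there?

{0, 1, 2, 3, 4, 5, 6} are all mutually reachable — one SCC of size 7.
That gives 1 strongly connected component.

1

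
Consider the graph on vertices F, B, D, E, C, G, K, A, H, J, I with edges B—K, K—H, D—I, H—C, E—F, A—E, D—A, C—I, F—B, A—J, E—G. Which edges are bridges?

The edges on the cycle D-A-E-F-B-K-H-C-I-D are not bridges since each lies on that cycle.
But removing A—J disconnects A from J; removing E—G disconnects E from G — these are bridges.

A-J, E-G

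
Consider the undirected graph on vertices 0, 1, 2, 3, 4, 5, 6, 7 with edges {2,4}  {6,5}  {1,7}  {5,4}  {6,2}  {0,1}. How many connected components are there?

3

3 is isolated — a component by itself.
Starting from 0 we can reach 0, 1, 7. That is one component of size 3.
Starting from 2 we can reach 2, 4, 5, 6. That is one component of size 4.
Total: 3 components.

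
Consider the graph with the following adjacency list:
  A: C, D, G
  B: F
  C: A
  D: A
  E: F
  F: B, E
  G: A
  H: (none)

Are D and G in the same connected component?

Yes

From D we can reach A, C, D, G, which includes G.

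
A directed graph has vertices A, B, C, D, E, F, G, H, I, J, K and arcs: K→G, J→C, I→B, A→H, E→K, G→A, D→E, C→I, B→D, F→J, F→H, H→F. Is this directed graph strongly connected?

From I we can reach every vertex (A, B, C, D, E, F, G, H, I, J, K), and every vertex can reach I (A, B, C, D, E, F, G, H, I, J, K). So the whole graph is one strongly connected component.

Yes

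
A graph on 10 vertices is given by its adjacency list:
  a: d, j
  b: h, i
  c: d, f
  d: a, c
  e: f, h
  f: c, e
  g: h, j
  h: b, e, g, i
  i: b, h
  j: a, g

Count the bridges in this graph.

0

The edges on the cycle h-b-i-h are not bridges since each lies on that cycle.
Every edge lies on some cycle, so there are no bridges.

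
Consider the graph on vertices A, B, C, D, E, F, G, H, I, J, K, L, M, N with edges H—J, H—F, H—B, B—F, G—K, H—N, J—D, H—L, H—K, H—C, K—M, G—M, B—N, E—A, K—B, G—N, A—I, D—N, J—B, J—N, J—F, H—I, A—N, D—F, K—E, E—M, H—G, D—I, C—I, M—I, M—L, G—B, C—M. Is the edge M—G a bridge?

After removing M—G, the path M-K-G still connects them, so the edge is not a bridge.

No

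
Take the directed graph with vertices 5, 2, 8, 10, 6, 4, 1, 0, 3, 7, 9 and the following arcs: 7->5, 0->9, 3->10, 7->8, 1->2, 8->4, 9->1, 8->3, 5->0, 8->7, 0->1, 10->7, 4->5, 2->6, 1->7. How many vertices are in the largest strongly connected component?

{0, 1, 3, 4, 5, 7, 8, 9, 10} are all mutually reachable — one SCC of size 9.
{2} is an SCC by itself.
{6} is an SCC by itself.
The largest has 9 vertices.

9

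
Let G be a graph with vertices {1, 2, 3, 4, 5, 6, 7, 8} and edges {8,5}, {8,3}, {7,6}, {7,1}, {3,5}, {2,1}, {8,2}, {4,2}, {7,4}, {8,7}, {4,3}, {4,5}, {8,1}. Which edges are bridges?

6-7

The edges on the cycle 8-7-4-3-8 are not bridges since each lies on that cycle.
But removing 7–6 disconnects 7 from 6 — this is a bridge.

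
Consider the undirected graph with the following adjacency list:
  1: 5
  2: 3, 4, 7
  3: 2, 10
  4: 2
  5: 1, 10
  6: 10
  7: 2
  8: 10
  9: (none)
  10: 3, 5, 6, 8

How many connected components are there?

9 is isolated — a component by itself.
Starting from 1 we can reach 1, 2, 3, 4, 5, 6, 7, 8, 10. That is one component of size 9.
Total: 2 components.

2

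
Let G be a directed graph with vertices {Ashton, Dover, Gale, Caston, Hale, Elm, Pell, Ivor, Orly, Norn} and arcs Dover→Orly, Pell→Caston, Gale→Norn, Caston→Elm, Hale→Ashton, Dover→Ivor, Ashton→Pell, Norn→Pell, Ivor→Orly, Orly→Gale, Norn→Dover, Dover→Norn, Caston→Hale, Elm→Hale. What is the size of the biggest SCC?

5

{Gale, Ivor, Norn, Orly, Dover} are all mutually reachable — one SCC of size 5.
{Elm, Hale, Pell, Ashton, Caston} are all mutually reachable — one SCC of size 5.
The largest has 5 vertices.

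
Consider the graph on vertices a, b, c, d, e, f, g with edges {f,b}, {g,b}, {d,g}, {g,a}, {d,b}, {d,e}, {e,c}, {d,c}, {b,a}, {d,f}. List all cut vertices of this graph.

d

Removing d increases the component count from 1 to 2, so d is a cut vertex.
By contrast removing g leaves 1 component; it is not a cut vertex. No other vertex is a cut vertex either.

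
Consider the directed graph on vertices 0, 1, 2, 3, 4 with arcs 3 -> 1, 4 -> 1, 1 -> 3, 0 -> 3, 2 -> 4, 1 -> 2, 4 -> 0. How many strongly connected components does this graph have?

1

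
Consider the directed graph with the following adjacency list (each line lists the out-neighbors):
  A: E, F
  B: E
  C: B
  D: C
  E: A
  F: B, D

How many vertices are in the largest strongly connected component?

6

{A, B, C, D, E, F} are all mutually reachable — one SCC of size 6.
The largest has 6 vertices.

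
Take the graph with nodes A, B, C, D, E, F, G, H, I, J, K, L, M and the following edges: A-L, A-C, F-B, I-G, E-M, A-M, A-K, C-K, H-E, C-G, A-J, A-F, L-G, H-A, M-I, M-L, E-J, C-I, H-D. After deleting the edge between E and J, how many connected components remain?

E and J are still connected via E-H-A-J, so the component count stays at 1.

1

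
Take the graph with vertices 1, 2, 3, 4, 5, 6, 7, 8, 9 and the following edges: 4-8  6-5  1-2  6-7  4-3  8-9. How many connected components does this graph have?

3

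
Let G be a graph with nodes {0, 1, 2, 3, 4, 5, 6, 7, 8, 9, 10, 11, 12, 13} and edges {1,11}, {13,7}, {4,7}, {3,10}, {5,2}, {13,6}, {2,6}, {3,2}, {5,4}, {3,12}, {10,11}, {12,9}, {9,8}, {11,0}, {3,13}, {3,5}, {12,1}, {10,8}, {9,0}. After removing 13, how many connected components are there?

1

With 13 gone, the remaining components are: {0, 1, 2, 3, 4, 5, 6, 7, 8, 9, 10, 11, 12}.
That is 1 component.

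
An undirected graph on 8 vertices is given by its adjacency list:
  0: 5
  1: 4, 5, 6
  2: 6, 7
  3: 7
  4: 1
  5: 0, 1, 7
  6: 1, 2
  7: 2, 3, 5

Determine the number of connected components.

Starting from 0 we can reach 0, 1, 2, 3, 4, 5, 6, 7. That is one component of size 8.
Total: 1 component.

1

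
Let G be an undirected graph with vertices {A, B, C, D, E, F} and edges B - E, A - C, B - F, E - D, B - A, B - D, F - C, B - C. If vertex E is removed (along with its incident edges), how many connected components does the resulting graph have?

1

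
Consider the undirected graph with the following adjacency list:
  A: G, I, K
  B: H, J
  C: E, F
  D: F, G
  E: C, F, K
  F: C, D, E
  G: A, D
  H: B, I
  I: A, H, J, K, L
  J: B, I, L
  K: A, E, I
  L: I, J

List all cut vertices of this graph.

I

Removing I increases the component count from 1 to 2, so I is a cut vertex.
By contrast removing B leaves 1 component; it is not a cut vertex. No other vertex is a cut vertex either.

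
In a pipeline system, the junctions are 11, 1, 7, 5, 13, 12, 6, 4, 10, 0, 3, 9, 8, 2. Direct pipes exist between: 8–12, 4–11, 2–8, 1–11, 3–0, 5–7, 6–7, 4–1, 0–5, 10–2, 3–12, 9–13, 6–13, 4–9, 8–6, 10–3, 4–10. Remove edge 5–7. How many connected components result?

1

5 and 7 are still connected via 5-0-3-12-8-6-7, so the component count stays at 1.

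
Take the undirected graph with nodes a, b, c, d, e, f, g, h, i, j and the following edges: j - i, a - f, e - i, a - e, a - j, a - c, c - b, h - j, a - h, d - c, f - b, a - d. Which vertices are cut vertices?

Removing a increases the component count from 2 to 3, so a is a cut vertex.
By contrast removing e leaves 2 components; it is not a cut vertex. No other vertex is a cut vertex either.

a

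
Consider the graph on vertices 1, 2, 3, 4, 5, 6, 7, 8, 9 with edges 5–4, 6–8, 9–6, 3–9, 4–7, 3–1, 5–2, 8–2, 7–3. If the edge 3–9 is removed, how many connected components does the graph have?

3 and 9 are still connected via 3-7-4-5-2-8-6-9, so the component count stays at 1.

1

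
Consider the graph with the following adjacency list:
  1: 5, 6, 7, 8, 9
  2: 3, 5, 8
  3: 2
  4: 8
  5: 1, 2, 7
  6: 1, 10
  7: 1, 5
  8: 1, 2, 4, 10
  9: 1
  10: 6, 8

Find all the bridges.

The edges on the cycle 1-8-10-6-1 are not bridges since each lies on that cycle.
But removing 2-3 disconnects 2 from 3; removing 1-9 disconnects 1 from 9; removing 8-4 disconnects 8 from 4 — these are bridges.

1-9, 2-3, 4-8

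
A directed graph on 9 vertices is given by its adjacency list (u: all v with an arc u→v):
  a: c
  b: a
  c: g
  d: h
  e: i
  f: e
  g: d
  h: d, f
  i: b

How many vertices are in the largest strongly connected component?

{a, b, c, d, e, f, g, h, i} are all mutually reachable — one SCC of size 9.
The largest has 9 vertices.

9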